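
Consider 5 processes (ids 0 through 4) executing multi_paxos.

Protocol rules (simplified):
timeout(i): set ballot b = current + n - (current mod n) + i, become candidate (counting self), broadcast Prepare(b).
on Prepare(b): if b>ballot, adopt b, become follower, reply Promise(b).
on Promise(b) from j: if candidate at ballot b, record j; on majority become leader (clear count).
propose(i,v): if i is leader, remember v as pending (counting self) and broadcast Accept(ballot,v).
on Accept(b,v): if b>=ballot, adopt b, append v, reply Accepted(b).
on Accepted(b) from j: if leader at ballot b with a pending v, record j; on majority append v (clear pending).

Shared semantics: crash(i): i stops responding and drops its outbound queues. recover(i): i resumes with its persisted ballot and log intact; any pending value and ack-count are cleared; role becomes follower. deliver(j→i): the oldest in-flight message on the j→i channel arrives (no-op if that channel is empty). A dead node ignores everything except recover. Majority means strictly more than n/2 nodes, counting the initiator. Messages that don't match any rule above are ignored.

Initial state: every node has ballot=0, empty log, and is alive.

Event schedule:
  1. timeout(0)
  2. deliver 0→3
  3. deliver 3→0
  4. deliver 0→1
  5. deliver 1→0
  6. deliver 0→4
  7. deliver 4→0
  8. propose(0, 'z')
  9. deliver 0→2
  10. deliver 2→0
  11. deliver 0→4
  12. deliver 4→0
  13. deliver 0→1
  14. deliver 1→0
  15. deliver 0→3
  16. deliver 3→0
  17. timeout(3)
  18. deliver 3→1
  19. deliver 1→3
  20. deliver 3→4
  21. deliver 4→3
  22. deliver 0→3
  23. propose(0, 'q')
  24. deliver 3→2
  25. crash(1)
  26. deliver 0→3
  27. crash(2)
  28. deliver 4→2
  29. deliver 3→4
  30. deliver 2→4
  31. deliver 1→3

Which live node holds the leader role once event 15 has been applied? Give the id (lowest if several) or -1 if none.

0

e1 timeout(0): 0[cand,b=5,-]
e2 deliver 0→3: 3[foll,b=5,-]
e3 deliver 3→0: ·
e4 deliver 0→1: 1[foll,b=5,-]
e5 deliver 1→0: 0[lead,b=5,-]
e6 deliver 0→4: 4[foll,b=5,-]
e7 deliver 4→0: ·
e8 propose(0,'z'): ·
e9 deliver 0→2: 2[foll,b=5,-]
e10 deliver 2→0: ·
e11 deliver 0→4: 4[foll,b=5,z]
e12 deliver 4→0: ·
e13 deliver 0→1: 1[foll,b=5,z]
e14 deliver 1→0: 0[lead,b=5,z]
e15 deliver 0→3: 3[foll,b=5,z]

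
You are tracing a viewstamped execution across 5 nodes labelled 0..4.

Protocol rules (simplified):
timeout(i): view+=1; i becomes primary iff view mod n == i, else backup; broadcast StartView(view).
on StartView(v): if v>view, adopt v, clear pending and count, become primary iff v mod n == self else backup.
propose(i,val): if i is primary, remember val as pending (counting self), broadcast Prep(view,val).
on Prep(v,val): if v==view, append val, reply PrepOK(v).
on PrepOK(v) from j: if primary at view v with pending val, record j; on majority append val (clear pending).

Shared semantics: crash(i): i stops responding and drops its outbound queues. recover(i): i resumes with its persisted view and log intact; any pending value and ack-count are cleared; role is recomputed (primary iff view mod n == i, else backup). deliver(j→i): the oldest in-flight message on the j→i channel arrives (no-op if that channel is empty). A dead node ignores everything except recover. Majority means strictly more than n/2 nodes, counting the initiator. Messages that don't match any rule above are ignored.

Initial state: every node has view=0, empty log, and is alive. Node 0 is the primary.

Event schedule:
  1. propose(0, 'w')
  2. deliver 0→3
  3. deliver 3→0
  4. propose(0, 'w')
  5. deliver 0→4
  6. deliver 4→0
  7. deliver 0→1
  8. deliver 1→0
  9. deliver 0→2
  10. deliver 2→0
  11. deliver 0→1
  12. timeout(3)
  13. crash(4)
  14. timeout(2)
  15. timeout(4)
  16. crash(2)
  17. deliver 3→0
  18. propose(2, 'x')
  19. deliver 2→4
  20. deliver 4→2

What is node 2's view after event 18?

[1] propose(0,'w') → ∅
[2] deliver 0→3 → N3(back v0 [w])
[3] deliver 3→0 → ∅
[4] propose(0,'w') → ∅
[5] deliver 0→4 → N4(back v0 [w])
[6] deliver 4→0 → ∅
[7] deliver 0→1 → N1(back v0 [w])
[8] deliver 1→0 → N0(prim v0 [w])
[9] deliver 0→2 → N2(back v0 [w])
[10] deliver 2→0 → ∅
[11] deliver 0→1 → N1(back v0 [w,w])
[12] timeout(3) → N3(back v1 [w])
[13] crash(4) → N4(✗back v0 [w])
[14] timeout(2) → N2(back v1 [w])
[15] timeout(4) → ∅
[16] crash(2) → N2(✗back v1 [w])
[17] deliver 3→0 → N0(back v1 [w])
[18] propose(2,'x') → ∅

1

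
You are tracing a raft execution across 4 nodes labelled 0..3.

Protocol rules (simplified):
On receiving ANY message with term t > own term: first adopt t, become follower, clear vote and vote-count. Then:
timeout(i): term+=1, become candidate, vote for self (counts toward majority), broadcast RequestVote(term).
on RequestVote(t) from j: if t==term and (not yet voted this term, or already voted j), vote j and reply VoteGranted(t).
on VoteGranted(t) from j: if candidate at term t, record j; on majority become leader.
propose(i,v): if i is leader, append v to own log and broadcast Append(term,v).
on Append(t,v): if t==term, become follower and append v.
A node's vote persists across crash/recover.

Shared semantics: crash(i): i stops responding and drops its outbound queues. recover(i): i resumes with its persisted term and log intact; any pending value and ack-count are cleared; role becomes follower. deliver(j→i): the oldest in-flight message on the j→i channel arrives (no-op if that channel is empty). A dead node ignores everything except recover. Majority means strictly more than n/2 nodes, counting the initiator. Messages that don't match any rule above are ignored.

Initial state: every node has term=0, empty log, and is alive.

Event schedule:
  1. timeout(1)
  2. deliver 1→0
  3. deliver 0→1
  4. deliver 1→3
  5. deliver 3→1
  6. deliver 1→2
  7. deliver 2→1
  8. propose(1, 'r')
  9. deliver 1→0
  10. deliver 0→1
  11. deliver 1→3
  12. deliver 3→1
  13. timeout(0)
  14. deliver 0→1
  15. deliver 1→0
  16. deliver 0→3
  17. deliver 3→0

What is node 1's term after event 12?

1

e1 timeout(1): 1[cand,t=1,-]
e2 deliver 1→0: 0[foll,t=1,-]
e3 deliver 0→1: ·
e4 deliver 1→3: 3[foll,t=1,-]
e5 deliver 3→1: 1[lead,t=1,-]
e6 deliver 1→2: 2[foll,t=1,-]
e7 deliver 2→1: ·
e8 propose(1,'r'): 1[lead,t=1,r]
e9 deliver 1→0: 0[foll,t=1,r]
e10 deliver 0→1: ·
e11 deliver 1→3: 3[foll,t=1,r]
e12 deliver 3→1: ·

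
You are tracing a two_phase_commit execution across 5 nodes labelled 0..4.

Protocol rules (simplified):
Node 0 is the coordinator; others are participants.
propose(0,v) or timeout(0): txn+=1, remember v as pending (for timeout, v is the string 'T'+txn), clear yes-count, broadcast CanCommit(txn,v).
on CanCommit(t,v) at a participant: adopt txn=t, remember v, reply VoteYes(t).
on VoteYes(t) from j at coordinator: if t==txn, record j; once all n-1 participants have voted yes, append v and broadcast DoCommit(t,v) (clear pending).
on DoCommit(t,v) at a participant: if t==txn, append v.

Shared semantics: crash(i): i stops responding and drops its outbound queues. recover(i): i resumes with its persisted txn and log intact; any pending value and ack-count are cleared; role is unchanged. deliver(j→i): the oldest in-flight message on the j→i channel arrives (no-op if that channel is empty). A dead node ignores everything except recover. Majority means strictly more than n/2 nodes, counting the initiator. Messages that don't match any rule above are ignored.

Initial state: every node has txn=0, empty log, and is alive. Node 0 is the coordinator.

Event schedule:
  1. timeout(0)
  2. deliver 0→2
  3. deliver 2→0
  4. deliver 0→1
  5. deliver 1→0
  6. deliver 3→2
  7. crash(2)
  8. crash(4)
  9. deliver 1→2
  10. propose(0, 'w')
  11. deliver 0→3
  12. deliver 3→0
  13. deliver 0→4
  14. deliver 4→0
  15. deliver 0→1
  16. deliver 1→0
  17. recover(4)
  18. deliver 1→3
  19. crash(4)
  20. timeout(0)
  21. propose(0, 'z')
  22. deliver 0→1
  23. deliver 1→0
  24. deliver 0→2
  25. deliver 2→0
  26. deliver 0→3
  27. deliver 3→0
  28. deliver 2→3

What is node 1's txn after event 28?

step 1 timeout(0): 0={coor,t=1,log=-}
step 2 deliver 0→2: 2={part,t=1,log=-}
step 3 deliver 2→0: —
step 4 deliver 0→1: 1={part,t=1,log=-}
step 5 deliver 1→0: —
step 6 deliver 3→2: —
step 7 crash(2): 2={✗part,t=1,log=-}
step 8 crash(4): 4={✗part,t=0,log=-}
step 9 deliver 1→2: —
step 10 propose(0,'w'): 0={coor,t=2,log=-}
step 11 deliver 0→3: 3={part,t=1,log=-}
step 12 deliver 3→0: —
step 13 deliver 0→4: —
step 14 deliver 4→0: —
step 15 deliver 0→1: 1={part,t=2,log=-}
step 16 deliver 1→0: —
step 17 recover(4): 4={part,t=0,log=-}
step 18 deliver 1→3: —
step 19 crash(4): 4={✗part,t=0,log=-}
step 20 timeout(0): 0={coor,t=3,log=-}
step 21 propose(0,'z'): 0={coor,t=4,log=-}
step 22 deliver 0→1: 1={part,t=3,log=-}
step 23 deliver 1→0: —
step 24 deliver 0→2: —
step 25 deliver 2→0: —
step 26 deliver 0→3: 3={part,t=2,log=-}
step 27 deliver 3→0: —
step 28 deliver 2→3: —

3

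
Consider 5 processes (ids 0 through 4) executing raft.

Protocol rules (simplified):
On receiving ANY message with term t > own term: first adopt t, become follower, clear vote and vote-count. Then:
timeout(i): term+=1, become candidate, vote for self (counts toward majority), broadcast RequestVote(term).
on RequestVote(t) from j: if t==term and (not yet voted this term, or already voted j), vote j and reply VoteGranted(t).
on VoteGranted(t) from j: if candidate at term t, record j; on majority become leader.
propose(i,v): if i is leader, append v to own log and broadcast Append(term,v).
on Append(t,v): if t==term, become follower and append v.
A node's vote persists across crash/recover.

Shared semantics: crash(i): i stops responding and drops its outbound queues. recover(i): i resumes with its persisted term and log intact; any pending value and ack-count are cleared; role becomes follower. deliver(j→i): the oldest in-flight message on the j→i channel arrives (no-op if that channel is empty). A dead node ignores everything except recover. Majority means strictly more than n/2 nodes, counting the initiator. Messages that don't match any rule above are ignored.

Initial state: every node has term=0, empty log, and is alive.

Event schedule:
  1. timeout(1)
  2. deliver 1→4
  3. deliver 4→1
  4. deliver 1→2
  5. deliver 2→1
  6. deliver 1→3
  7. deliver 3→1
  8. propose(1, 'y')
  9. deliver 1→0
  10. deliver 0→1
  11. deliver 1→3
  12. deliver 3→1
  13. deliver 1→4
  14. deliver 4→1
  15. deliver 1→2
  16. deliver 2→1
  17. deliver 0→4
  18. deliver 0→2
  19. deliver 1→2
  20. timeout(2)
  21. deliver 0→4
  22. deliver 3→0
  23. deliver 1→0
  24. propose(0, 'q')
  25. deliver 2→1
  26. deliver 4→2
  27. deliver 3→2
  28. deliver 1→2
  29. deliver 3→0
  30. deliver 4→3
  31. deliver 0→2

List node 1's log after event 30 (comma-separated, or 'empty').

y

1. timeout(1):  <1:cand t1 ->
2. deliver 1→4:  <4:foll t1 ->
3. deliver 4→1:  nop
4. deliver 1→2:  <2:foll t1 ->
5. deliver 2→1:  <1:lead t1 ->
6. deliver 1→3:  <3:foll t1 ->
7. deliver 3→1:  nop
8. propose(1,'y'):  <1:lead t1 y>
9. deliver 1→0:  <0:foll t1 ->
10. deliver 0→1:  nop
11. deliver 1→3:  <3:foll t1 y>
12. deliver 3→1:  nop
13. deliver 1→4:  <4:foll t1 y>
14. deliver 4→1:  nop
15. deliver 1→2:  <2:foll t1 y>
16. deliver 2→1:  nop
17. deliver 0→4:  nop
18. deliver 0→2:  nop
19. deliver 1→2:  nop
20. timeout(2):  <2:cand t2 y>
21. deliver 0→4:  nop
22. deliver 3→0:  nop
23. deliver 1→0:  <0:foll t1 y>
24. propose(0,'q'):  nop
25. deliver 2→1:  <1:foll t2 y>
26. deliver 4→2:  nop
27. deliver 3→2:  nop
28. deliver 1→2:  nop
29. deliver 3→0:  nop
30. deliver 4→3:  nop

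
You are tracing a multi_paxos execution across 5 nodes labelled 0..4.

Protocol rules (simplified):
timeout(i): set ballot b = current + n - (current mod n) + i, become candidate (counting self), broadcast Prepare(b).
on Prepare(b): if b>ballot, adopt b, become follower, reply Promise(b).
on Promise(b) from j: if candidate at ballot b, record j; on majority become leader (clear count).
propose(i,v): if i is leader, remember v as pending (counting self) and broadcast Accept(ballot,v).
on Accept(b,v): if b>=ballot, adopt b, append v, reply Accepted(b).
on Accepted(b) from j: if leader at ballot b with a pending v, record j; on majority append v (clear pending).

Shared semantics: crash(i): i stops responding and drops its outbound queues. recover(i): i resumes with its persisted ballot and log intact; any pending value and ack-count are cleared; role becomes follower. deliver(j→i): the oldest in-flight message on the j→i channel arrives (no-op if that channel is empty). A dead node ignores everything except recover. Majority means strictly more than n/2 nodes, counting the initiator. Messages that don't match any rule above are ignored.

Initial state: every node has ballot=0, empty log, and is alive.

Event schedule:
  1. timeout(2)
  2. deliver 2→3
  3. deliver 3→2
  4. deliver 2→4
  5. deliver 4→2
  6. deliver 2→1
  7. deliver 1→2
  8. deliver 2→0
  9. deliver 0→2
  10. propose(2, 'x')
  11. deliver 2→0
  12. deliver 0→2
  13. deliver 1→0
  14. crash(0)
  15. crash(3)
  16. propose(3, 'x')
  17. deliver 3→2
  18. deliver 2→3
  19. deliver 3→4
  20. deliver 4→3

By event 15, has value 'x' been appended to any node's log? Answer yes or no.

yes

[1] timeout(2) → N2(cand b7 [-])
[2] deliver 2→3 → N3(foll b7 [-])
[3] deliver 3→2 → ∅
[4] deliver 2→4 → N4(foll b7 [-])
[5] deliver 4→2 → N2(lead b7 [-])
[6] deliver 2→1 → N1(foll b7 [-])
[7] deliver 1→2 → ∅
[8] deliver 2→0 → N0(foll b7 [-])
[9] deliver 0→2 → ∅
[10] propose(2,'x') → ∅
[11] deliver 2→0 → N0(foll b7 [x])
[12] deliver 0→2 → ∅
[13] deliver 1→0 → ∅
[14] crash(0) → N0(✗foll b7 [x])
[15] crash(3) → N3(✗foll b7 [-])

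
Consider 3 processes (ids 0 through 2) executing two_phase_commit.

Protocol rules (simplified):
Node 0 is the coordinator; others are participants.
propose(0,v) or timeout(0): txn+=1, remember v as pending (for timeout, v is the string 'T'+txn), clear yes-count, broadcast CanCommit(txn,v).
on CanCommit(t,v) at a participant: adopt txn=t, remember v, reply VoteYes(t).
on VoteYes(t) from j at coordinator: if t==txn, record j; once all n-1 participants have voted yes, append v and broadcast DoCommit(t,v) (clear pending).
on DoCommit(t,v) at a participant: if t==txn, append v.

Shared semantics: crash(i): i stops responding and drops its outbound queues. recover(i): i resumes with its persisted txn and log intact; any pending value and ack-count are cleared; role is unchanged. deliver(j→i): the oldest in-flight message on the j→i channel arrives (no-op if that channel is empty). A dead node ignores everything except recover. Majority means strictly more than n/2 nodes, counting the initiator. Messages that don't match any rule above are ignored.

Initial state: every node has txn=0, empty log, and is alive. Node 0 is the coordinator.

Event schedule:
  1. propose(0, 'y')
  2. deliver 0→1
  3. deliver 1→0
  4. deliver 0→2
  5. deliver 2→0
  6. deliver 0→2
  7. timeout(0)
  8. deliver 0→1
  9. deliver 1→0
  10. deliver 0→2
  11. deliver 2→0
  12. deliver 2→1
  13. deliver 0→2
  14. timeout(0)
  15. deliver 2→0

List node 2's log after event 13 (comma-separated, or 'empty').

1. propose(0,'y'):  <0:coor t1 ->
2. deliver 0→1:  <1:part t1 ->
3. deliver 1→0:  nop
4. deliver 0→2:  <2:part t1 ->
5. deliver 2→0:  <0:coor t1 y>
6. deliver 0→2:  <2:part t1 y>
7. timeout(0):  <0:coor t2 y>
8. deliver 0→1:  <1:part t1 y>
9. deliver 1→0:  nop
10. deliver 0→2:  <2:part t2 y>
11. deliver 2→0:  nop
12. deliver 2→1:  nop
13. deliver 0→2:  nop

y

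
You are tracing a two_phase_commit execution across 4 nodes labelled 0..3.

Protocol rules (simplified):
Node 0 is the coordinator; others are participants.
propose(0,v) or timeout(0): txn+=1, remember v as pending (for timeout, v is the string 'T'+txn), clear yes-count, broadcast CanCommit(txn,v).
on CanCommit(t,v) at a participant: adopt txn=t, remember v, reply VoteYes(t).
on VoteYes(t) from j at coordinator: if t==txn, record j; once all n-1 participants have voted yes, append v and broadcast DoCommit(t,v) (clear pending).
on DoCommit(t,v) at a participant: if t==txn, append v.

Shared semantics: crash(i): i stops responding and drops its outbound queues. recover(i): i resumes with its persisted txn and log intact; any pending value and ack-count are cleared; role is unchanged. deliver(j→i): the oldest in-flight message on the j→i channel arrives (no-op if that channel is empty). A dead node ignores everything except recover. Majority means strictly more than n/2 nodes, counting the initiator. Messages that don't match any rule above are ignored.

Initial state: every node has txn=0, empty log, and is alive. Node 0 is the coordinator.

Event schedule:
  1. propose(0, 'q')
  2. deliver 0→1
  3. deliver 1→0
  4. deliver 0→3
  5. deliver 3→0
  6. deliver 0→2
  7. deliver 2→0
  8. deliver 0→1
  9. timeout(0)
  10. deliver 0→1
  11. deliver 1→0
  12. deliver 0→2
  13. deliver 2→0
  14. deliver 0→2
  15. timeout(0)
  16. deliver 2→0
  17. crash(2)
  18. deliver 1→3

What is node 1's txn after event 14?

2

step 1 propose(0,'q'): 0={coor,t=1,log=-}
step 2 deliver 0→1: 1={part,t=1,log=-}
step 3 deliver 1→0: —
step 4 deliver 0→3: 3={part,t=1,log=-}
step 5 deliver 3→0: —
step 6 deliver 0→2: 2={part,t=1,log=-}
step 7 deliver 2→0: 0={coor,t=1,log=q}
step 8 deliver 0→1: 1={part,t=1,log=q}
step 9 timeout(0): 0={coor,t=2,log=q}
step 10 deliver 0→1: 1={part,t=2,log=q}
step 11 deliver 1→0: —
step 12 deliver 0→2: 2={part,t=1,log=q}
step 13 deliver 2→0: —
step 14 deliver 0→2: 2={part,t=2,log=q}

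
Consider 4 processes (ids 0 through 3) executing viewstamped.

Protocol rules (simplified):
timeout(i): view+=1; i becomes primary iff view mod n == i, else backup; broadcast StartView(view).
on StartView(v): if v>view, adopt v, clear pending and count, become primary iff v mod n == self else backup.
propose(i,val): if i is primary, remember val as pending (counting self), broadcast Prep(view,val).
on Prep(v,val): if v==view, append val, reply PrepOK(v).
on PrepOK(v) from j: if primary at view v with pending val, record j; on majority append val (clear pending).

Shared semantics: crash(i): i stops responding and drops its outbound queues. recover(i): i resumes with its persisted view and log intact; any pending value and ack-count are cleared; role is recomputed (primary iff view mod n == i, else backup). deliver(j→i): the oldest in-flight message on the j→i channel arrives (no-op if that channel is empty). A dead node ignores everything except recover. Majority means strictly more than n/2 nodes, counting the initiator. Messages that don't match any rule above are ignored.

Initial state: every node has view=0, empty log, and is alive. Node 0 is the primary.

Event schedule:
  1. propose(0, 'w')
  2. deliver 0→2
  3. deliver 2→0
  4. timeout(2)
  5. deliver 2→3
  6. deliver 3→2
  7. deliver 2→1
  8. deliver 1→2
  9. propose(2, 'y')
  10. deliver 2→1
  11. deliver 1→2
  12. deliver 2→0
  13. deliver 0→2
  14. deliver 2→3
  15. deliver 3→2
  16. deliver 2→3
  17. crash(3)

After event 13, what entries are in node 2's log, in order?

[1] propose(0,'w') → ∅
[2] deliver 0→2 → N2(back v0 [w])
[3] deliver 2→0 → ∅
[4] timeout(2) → N2(back v1 [w])
[5] deliver 2→3 → N3(back v1 [-])
[6] deliver 3→2 → ∅
[7] deliver 2→1 → N1(prim v1 [-])
[8] deliver 1→2 → ∅
[9] propose(2,'y') → ∅
[10] deliver 2→1 → ∅
[11] deliver 1→2 → ∅
[12] deliver 2→0 → N0(back v1 [-])
[13] deliver 0→2 → ∅

w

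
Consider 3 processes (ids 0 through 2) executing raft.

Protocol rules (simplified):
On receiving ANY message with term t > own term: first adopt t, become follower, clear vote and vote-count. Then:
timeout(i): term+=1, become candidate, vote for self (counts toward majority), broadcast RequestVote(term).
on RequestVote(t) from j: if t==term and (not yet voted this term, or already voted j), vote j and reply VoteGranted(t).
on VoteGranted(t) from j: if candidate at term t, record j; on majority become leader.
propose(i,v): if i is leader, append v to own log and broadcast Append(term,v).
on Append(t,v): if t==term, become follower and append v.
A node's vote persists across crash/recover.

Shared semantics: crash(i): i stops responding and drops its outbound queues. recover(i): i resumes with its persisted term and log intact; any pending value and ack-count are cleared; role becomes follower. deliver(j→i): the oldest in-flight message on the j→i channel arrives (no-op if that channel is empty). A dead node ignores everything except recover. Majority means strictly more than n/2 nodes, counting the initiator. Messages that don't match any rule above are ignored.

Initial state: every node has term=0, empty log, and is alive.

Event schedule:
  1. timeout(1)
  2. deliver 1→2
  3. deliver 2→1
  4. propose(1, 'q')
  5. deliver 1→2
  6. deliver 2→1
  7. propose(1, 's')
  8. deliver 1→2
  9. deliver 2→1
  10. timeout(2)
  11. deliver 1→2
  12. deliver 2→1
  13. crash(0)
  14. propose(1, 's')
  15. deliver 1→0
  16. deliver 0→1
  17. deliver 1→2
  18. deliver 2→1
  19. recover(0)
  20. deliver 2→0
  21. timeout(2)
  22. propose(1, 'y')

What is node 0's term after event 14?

after 1 — timeout(1): n1:cand/t1/[-]
after 2 — deliver 1→2: n2:foll/t1/[-]
after 3 — deliver 2→1: n1:lead/t1/[-]
after 4 — propose(1,'q'): n1:lead/t1/[q]
after 5 — deliver 1→2: n2:foll/t1/[q]
after 6 — deliver 2→1: ·
after 7 — propose(1,'s'): n1:lead/t1/[q,s]
after 8 — deliver 1→2: n2:foll/t1/[q,s]
after 9 — deliver 2→1: ·
after 10 — timeout(2): n2:cand/t2/[q,s]
after 11 — deliver 1→2: ·
after 12 — deliver 2→1: n1:foll/t2/[q,s]
after 13 — crash(0): n0:✗foll/t0/[-]
after 14 — propose(1,'s'): ·

0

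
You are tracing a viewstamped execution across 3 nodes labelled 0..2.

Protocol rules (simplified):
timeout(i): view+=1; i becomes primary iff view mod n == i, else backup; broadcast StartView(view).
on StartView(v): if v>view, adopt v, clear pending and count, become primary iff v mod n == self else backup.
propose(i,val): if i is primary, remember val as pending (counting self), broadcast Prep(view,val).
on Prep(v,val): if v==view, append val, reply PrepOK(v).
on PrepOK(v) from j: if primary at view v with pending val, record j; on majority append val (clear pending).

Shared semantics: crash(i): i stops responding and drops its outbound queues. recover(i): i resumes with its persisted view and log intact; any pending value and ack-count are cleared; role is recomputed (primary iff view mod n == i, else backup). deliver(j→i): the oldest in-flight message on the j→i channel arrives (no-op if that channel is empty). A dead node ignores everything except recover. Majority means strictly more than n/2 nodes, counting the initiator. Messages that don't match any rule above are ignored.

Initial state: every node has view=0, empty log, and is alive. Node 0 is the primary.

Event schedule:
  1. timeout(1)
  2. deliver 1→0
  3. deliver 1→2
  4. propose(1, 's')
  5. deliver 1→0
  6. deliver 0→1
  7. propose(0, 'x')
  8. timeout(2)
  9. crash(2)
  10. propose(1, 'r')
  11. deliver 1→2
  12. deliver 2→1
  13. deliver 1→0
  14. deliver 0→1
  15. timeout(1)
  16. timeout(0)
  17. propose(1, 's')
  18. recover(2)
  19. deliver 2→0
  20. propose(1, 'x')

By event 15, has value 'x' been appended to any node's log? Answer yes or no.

1. timeout(1):  <1:prim v1 ->
2. deliver 1→0:  <0:back v1 ->
3. deliver 1→2:  <2:back v1 ->
4. propose(1,'s'):  nop
5. deliver 1→0:  <0:back v1 s>
6. deliver 0→1:  <1:prim v1 s>
7. propose(0,'x'):  nop
8. timeout(2):  <2:prim v2 ->
9. crash(2):  <2:✗prim v2 ->
10. propose(1,'r'):  nop
11. deliver 1→2:  nop
12. deliver 2→1:  nop
13. deliver 1→0:  <0:back v1 s,r>
14. deliver 0→1:  <1:prim v1 s,r>
15. timeout(1):  <1:back v2 s,r>

no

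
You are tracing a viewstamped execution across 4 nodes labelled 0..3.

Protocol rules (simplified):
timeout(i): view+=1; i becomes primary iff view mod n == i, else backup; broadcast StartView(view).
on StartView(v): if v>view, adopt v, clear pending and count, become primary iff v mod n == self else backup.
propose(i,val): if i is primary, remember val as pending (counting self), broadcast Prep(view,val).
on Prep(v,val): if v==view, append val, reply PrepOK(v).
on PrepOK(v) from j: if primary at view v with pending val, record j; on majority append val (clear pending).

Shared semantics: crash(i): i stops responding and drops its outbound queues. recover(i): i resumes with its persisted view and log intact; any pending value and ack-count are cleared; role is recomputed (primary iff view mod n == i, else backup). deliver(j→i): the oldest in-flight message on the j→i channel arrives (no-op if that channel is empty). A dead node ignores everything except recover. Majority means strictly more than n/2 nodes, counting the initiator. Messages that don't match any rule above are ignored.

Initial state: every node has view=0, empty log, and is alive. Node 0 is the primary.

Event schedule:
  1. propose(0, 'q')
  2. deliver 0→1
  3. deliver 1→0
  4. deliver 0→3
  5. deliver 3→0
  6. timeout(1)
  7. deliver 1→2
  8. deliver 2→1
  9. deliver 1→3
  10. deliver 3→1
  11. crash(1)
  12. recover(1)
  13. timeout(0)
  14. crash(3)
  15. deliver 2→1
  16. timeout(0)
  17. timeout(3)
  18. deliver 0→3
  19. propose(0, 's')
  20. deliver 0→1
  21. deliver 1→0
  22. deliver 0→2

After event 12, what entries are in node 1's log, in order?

1. propose(0,'q'):  nop
2. deliver 0→1:  <1:back v0 q>
3. deliver 1→0:  nop
4. deliver 0→3:  <3:back v0 q>
5. deliver 3→0:  <0:prim v0 q>
6. timeout(1):  <1:prim v1 q>
7. deliver 1→2:  <2:back v1 ->
8. deliver 2→1:  nop
9. deliver 1→3:  <3:back v1 q>
10. deliver 3→1:  nop
11. crash(1):  <1:✗prim v1 q>
12. recover(1):  <1:prim v1 q>

q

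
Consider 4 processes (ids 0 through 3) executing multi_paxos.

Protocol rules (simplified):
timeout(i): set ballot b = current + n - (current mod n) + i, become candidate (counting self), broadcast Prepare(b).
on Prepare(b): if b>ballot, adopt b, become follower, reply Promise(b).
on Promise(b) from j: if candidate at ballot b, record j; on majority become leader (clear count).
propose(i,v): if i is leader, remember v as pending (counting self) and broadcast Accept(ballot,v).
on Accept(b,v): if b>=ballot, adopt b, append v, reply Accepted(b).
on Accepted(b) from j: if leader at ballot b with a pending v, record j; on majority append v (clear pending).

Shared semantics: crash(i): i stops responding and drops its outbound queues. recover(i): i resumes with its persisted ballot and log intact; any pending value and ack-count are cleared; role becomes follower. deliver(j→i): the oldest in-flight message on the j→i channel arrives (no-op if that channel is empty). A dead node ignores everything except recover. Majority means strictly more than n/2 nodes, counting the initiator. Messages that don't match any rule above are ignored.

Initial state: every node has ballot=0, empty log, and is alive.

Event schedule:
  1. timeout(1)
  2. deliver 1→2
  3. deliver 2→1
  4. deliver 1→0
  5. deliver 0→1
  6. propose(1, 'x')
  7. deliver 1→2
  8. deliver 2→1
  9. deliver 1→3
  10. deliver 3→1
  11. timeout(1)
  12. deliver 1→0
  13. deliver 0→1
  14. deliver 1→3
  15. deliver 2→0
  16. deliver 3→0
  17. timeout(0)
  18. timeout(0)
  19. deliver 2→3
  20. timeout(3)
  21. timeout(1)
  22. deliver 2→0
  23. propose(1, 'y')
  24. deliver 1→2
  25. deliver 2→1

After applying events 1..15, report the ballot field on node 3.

step 1 timeout(1): 1={cand,b=5,log=-}
step 2 deliver 1→2: 2={foll,b=5,log=-}
step 3 deliver 2→1: —
step 4 deliver 1→0: 0={foll,b=5,log=-}
step 5 deliver 0→1: 1={lead,b=5,log=-}
step 6 propose(1,'x'): —
step 7 deliver 1→2: 2={foll,b=5,log=x}
step 8 deliver 2→1: —
step 9 deliver 1→3: 3={foll,b=5,log=-}
step 10 deliver 3→1: —
step 11 timeout(1): 1={cand,b=9,log=-}
step 12 deliver 1→0: 0={foll,b=5,log=x}
step 13 deliver 0→1: —
step 14 deliver 1→3: 3={foll,b=5,log=x}
step 15 deliver 2→0: —

5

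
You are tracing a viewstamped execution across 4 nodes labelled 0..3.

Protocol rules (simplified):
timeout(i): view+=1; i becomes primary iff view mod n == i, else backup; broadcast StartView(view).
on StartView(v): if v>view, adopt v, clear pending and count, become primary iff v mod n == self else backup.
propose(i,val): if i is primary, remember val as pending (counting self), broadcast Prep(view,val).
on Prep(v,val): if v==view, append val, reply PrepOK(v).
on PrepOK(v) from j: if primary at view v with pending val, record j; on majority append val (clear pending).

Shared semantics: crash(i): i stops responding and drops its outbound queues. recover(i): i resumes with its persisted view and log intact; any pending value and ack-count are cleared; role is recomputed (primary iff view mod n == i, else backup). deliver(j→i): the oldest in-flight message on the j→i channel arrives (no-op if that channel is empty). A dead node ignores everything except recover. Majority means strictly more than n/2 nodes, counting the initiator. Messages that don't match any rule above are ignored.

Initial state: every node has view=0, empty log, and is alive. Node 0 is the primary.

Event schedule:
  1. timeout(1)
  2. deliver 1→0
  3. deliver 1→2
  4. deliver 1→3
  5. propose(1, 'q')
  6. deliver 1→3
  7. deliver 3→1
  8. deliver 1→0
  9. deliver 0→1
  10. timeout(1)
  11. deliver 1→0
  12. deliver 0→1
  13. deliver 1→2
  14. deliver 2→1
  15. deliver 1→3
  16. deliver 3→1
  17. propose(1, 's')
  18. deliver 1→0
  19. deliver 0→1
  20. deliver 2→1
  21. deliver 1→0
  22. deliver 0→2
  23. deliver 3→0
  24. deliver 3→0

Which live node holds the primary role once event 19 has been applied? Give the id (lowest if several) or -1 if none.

1. timeout(1):  <1:prim v1 ->
2. deliver 1→0:  <0:back v1 ->
3. deliver 1→2:  <2:back v1 ->
4. deliver 1→3:  <3:back v1 ->
5. propose(1,'q'):  nop
6. deliver 1→3:  <3:back v1 q>
7. deliver 3→1:  nop
8. deliver 1→0:  <0:back v1 q>
9. deliver 0→1:  <1:prim v1 q>
10. timeout(1):  <1:back v2 q>
11. deliver 1→0:  <0:back v2 q>
12. deliver 0→1:  nop
13. deliver 1→2:  <2:back v1 q>
14. deliver 2→1:  nop
15. deliver 1→3:  <3:back v2 q>
16. deliver 3→1:  nop
17. propose(1,'s'):  nop
18. deliver 1→0:  nop
19. deliver 0→1:  nop

-1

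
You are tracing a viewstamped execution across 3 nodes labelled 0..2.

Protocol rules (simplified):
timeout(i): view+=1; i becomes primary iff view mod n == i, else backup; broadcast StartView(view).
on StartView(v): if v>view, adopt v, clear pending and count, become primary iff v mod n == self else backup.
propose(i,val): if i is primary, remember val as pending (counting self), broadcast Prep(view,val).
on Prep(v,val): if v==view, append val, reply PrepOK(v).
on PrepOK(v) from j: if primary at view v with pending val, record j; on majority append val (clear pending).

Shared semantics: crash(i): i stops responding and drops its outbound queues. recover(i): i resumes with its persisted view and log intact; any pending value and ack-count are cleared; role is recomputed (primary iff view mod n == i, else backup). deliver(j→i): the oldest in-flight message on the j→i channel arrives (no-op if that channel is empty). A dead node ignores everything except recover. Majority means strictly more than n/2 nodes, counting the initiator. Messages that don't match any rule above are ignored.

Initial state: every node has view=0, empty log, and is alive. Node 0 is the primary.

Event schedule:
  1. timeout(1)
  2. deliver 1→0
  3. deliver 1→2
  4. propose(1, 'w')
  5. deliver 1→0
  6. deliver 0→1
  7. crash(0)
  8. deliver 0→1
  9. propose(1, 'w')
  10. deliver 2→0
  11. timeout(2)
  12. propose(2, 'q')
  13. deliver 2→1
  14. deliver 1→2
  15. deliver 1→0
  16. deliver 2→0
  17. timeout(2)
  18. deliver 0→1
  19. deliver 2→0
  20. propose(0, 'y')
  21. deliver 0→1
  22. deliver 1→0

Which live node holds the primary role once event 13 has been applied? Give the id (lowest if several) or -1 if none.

[1] timeout(1) → N1(prim v1 [-])
[2] deliver 1→0 → N0(back v1 [-])
[3] deliver 1→2 → N2(back v1 [-])
[4] propose(1,'w') → ∅
[5] deliver 1→0 → N0(back v1 [w])
[6] deliver 0→1 → N1(prim v1 [w])
[7] crash(0) → N0(✗back v1 [w])
[8] deliver 0→1 → ∅
[9] propose(1,'w') → ∅
[10] deliver 2→0 → ∅
[11] timeout(2) → N2(prim v2 [-])
[12] propose(2,'q') → ∅
[13] deliver 2→1 → N1(back v2 [w])

2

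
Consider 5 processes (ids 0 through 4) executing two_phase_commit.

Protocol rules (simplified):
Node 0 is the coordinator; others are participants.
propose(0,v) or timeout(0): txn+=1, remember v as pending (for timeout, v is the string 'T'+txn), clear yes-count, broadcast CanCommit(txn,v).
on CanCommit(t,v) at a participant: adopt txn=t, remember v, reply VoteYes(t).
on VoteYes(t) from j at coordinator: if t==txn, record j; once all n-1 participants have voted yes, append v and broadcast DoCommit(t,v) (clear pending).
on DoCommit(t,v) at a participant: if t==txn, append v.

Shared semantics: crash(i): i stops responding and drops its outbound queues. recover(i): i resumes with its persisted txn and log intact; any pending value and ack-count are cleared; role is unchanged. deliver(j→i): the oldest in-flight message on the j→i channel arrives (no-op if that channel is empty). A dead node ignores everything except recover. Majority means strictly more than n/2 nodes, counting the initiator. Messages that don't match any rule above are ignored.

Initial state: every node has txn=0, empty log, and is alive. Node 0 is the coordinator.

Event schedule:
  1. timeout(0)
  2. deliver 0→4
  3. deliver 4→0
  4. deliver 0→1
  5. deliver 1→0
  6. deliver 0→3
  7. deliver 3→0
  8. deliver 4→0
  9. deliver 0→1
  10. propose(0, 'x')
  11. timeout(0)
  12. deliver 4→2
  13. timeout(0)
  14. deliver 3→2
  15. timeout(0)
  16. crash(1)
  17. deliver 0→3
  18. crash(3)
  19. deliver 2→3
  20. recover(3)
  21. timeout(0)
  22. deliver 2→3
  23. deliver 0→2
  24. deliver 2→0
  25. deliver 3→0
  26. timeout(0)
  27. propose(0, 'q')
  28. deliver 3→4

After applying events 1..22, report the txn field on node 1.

[1] timeout(0) → N0(coor t1 [-])
[2] deliver 0→4 → N4(part t1 [-])
[3] deliver 4→0 → ∅
[4] deliver 0→1 → N1(part t1 [-])
[5] deliver 1→0 → ∅
[6] deliver 0→3 → N3(part t1 [-])
[7] deliver 3→0 → ∅
[8] deliver 4→0 → ∅
[9] deliver 0→1 → ∅
[10] propose(0,'x') → N0(coor t2 [-])
[11] timeout(0) → N0(coor t3 [-])
[12] deliver 4→2 → ∅
[13] timeout(0) → N0(coor t4 [-])
[14] deliver 3→2 → ∅
[15] timeout(0) → N0(coor t5 [-])
[16] crash(1) → N1(✗part t1 [-])
[17] deliver 0→3 → N3(part t2 [-])
[18] crash(3) → N3(✗part t2 [-])
[19] deliver 2→3 → ∅
[20] recover(3) → N3(part t2 [-])
[21] timeout(0) → N0(coor t6 [-])
[22] deliver 2→3 → ∅

1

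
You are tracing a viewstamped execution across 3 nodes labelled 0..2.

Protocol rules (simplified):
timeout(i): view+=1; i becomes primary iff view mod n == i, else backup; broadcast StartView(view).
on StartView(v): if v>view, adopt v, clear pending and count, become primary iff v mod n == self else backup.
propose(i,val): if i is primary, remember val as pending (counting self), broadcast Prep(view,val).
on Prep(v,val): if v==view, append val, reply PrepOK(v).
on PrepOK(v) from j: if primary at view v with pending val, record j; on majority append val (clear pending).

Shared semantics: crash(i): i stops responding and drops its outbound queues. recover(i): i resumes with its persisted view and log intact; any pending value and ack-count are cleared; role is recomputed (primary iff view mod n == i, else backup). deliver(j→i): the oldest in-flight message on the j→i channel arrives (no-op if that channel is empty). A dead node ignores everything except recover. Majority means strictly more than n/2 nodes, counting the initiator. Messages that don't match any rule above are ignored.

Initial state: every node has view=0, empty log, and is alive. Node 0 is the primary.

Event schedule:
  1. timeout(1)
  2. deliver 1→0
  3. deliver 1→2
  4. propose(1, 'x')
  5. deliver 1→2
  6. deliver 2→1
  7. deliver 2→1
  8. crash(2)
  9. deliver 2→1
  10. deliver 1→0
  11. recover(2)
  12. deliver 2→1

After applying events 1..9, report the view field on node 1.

1

[1] timeout(1) → N1(prim v1 [-])
[2] deliver 1→0 → N0(back v1 [-])
[3] deliver 1→2 → N2(back v1 [-])
[4] propose(1,'x') → ∅
[5] deliver 1→2 → N2(back v1 [x])
[6] deliver 2→1 → N1(prim v1 [x])
[7] deliver 2→1 → ∅
[8] crash(2) → N2(✗back v1 [x])
[9] deliver 2→1 → ∅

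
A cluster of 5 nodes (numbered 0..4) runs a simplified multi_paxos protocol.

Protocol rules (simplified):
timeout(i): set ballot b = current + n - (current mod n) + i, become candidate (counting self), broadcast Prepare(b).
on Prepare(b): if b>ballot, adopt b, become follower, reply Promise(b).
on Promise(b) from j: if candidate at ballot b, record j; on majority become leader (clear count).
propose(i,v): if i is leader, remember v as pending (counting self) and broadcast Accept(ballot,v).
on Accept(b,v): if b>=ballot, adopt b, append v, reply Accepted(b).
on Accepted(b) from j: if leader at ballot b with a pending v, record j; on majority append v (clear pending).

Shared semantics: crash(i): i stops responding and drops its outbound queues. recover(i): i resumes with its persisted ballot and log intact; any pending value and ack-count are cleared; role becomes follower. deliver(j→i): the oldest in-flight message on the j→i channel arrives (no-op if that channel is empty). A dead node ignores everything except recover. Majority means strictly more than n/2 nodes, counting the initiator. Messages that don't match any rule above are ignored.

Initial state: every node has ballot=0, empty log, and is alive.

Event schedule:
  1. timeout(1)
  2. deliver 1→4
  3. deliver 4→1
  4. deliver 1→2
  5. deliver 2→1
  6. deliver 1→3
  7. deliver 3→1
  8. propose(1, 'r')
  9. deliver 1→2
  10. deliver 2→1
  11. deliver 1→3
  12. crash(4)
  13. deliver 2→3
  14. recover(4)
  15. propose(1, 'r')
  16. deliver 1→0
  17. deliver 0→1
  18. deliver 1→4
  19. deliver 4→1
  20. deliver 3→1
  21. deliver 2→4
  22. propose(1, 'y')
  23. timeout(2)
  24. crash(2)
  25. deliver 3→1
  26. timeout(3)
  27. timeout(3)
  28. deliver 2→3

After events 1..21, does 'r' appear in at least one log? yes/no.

yes

step 1 timeout(1): 1={cand,b=6,log=-}
step 2 deliver 1→4: 4={foll,b=6,log=-}
step 3 deliver 4→1: —
step 4 deliver 1→2: 2={foll,b=6,log=-}
step 5 deliver 2→1: 1={lead,b=6,log=-}
step 6 deliver 1→3: 3={foll,b=6,log=-}
step 7 deliver 3→1: —
step 8 propose(1,'r'): —
step 9 deliver 1→2: 2={foll,b=6,log=r}
step 10 deliver 2→1: —
step 11 deliver 1→3: 3={foll,b=6,log=r}
step 12 crash(4): 4={✗foll,b=6,log=-}
step 13 deliver 2→3: —
step 14 recover(4): 4={foll,b=6,log=-}
step 15 propose(1,'r'): —
step 16 deliver 1→0: 0={foll,b=6,log=-}
step 17 deliver 0→1: —
step 18 deliver 1→4: 4={foll,b=6,log=r}
step 19 deliver 4→1: —
step 20 deliver 3→1: 1={lead,b=6,log=r}
step 21 deliver 2→4: —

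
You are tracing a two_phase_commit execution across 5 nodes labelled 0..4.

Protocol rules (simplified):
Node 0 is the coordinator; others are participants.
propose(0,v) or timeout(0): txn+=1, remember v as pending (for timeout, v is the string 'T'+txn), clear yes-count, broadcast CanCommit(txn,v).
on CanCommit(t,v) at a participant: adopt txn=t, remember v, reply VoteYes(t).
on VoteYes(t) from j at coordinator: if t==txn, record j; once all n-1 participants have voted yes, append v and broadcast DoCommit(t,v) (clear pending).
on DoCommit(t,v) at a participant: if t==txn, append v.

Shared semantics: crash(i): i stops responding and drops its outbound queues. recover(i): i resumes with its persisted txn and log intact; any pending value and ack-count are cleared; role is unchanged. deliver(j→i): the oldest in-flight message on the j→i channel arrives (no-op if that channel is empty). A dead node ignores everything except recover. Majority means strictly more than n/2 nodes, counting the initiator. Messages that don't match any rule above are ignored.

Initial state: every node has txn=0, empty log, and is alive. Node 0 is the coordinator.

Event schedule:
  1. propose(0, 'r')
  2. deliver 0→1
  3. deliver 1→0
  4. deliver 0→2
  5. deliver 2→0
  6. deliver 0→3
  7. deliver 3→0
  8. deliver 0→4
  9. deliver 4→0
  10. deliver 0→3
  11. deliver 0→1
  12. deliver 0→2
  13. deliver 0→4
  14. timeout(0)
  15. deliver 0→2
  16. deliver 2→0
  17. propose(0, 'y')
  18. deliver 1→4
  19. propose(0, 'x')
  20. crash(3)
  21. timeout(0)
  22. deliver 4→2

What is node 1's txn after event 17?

1

1. propose(0,'r'):  <0:coor t1 ->
2. deliver 0→1:  <1:part t1 ->
3. deliver 1→0:  nop
4. deliver 0→2:  <2:part t1 ->
5. deliver 2→0:  nop
6. deliver 0→3:  <3:part t1 ->
7. deliver 3→0:  nop
8. deliver 0→4:  <4:part t1 ->
9. deliver 4→0:  <0:coor t1 r>
10. deliver 0→3:  <3:part t1 r>
11. deliver 0→1:  <1:part t1 r>
12. deliver 0→2:  <2:part t1 r>
13. deliver 0→4:  <4:part t1 r>
14. timeout(0):  <0:coor t2 r>
15. deliver 0→2:  <2:part t2 r>
16. deliver 2→0:  nop
17. propose(0,'y'):  <0:coor t3 r>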